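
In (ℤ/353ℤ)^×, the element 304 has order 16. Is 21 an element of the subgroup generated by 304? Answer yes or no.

⟨304⟩ has order 16; its elements mod 353 are {1, 36, 42, 49, 60, 70, 100, 116, 237, 253, 283, 293, 304, 311, 317, 352}.
21 is not in this set.

no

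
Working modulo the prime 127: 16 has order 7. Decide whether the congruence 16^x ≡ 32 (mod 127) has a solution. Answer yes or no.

yes

⟨16⟩ has order 7; its elements mod 127 are {1, 2, 4, 8, 16, 32, 64}.
32 is in this set.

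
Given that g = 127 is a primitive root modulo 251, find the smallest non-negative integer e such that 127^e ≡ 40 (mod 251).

35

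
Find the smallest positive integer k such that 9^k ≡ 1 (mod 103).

17

The order of 9 must divide p − 1 = 102 = 2 · 3 · 17.
Divisors: 1, 2, 3, 6, 17, 34, 51, 102.
Check each in increasing order: 9^1 ≡ 9;  9^2 ≡ 81;  9^3 ≡ 8;  9^6 ≡ 64;  9^17 ≡ 1.
Smallest exponent giving 1 is 17.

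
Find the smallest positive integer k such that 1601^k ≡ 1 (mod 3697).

The order of 1601 must divide p − 1 = 3696 = 2^4 · 3 · 7 · 11.
Divisors: 1, 2, 3, 4, 6, 7, 8, 11, 12, 14, 16, 21, 22, 24, 28, 33, 42, 44, 48, 56, 66, 77, 84, 88, 112, 132, 154, 168, 176, 231, 264, 308, 336, 462, 528, 616, 924, 1232, 1848, 3696.
Check each in increasing order: 1601^1 ≡ 1601;  1601^2 ≡ 1180;  1601^3 ≡ 13;  1601^4 ≡ 2328;  1601^6 ≡ 169;  1601^7 ≡ 688;  1601^8 ≡ 3479;  1601^11 ≡ 863;  1601^12 ≡ 2682;  1601^14 ≡ 128;  1601^16 ≡ 3160;  1601^21 ≡ 3033;  1601^22 ≡ 1672;  1601^24 ≡ 2459;  1601^28 ≡ 1596;  1601^33 ≡ 1106;  1601^42 ≡ 953;  1601^44 ≡ 652;  1601^48 ≡ 2086;  1601^56 ≡ 3680;  1601^66 ≡ 3226;  1601^77 ≡ 197;  1601^84 ≡ 2444;  1601^88 ≡ 3646;  1601^112 ≡ 289;  1601^132 ≡ 21;  1601^154 ≡ 1839;  1601^168 ≡ 2481;  1601^176 ≡ 2601;  1601^231 ≡ 3674;  1601^264 ≡ 441;  1601^308 ≡ 2863;  1601^336 ≡ 3553;  1601^462 ≡ 529;  1601^528 ≡ 2237;  1601^616 ≡ 520;  1601^924 ≡ 2566;  1601^1232 ≡ 519;  1601^1848 ≡ 3696;  1601^3696 ≡ 1.
Smallest exponent giving 1 is 3696.

3696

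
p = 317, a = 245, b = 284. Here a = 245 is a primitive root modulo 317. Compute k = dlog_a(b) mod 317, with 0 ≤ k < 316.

213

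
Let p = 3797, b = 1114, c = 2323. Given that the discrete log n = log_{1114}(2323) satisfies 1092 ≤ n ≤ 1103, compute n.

1101

Compute 1114^1092 mod 3797 = 240, then multiply by 1114 repeatedly:
  1114^1092=240  1114^1093=1570  1114^1094=2360  1114^1095=1516  1114^1096=2956
  1114^1097=985  1114^1098=3754  1114^1099=1459  1114^1100=210  1114^1101=2323
Found 2323 at exponent 1101.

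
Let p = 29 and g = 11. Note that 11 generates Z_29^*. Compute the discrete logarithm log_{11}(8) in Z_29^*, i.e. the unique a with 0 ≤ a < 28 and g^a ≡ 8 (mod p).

27

Successive powers of 11 modulo 29:
  11^0=1  11^1=11  11^2=5  11^3=26  11^4=25  11^5=14
  11^6=9  11^7=12  11^8=16  11^9=2  11^10=22  11^11=10
  11^12=23  11^13=21  11^14=28  11^15=18  11^16=24  11^17=3
  11^18=4  11^19=15  11^20=20  11^21=17  11^22=13  11^23=27
  11^24=7  11^25=19  11^26=6  11^27=8
So 11^27 ≡ 8 (mod 29), giving a = 27.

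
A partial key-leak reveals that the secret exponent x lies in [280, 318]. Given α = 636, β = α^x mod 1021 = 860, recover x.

Compute 636^280 mod 1021 = 274, then multiply by 636 repeatedly:
  636^280=274  636^281=694  636^282=312  636^283=358  636^284=5
  636^285=117  636^286=900  636^287=640  636^288=682  636^289=848
  636^290=240  636^291=511  636^292=318  636^293=90  636^294=64
  636^295=885  636^296=289  636^297=24  636^298=970  636^299=236
  636^300=9  636^301=619  636^302=599  636^303=131  636^304=615
  636^305=97  636^306=432  636^307=103  636^308=164  636^309=162
  636^310=932  636^311=572  636^312=316  636^313=860
Found 860 at exponent 313.

313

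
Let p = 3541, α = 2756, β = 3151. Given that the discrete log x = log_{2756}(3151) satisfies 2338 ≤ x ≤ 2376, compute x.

2350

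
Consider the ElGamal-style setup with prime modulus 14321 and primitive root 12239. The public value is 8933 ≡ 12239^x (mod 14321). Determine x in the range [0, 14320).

5892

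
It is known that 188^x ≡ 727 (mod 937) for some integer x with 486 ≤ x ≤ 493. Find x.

Compute 188^486 mod 937 = 558, then multiply by 188 repeatedly:
  188^486=558  188^487=897  188^488=913  188^489=173  188^490=666
  188^491=587  188^492=727
Found 727 at exponent 492.

492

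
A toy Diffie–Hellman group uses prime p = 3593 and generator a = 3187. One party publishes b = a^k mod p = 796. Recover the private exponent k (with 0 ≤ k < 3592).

1935

Baby-step giant-step with m = ceil(sqrt(3592)) = 60.
Baby table (3187^j mod 3593 for j=0..59):
  0:1  1:3187  2:3151  3:3395  4:1342  5:1284  6:3274  7:166
  8:871  9:2081  10:3062  11:6  12:1157  13:941  14:2405  15:866
  16:518  17:1679  18:996  19:1633  20:1707  21:407  22:36  23:3349
  24:2053  25:58  26:1603  27:3108  28:2888  29:2383  30:2612  31:3056
  32:2442  33:216  34:2129  35:1539  36:348  37:2432  38:683  39:2956
  40:3519  41:1300  42:371  43:280  44:1296  45:1995  46:2048  47:2088
  48:220  49:505  50:3364  51:3149  52:614  53:2226  54:1680  55:590
  56:1191  57:1509  58:1749  59:1320
Giant step factor: 3187^(-60) ≡ 1972 (mod 3593).
Scan 796·1972^i mod 3593 for i = 0, 1, …:
  i=0: 796   i=1: 3164   i=2: 1960   i=3: 2645
  i=4: 2497   i=5: 1674   i=6: 2754   i=7: 1865
  i=8: 2141   i=9: 277     …   i=31: 1090
  i=32: 866
Match at i=32, j=15: k = 32·60 + 15 = 1935.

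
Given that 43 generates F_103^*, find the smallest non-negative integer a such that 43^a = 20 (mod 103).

25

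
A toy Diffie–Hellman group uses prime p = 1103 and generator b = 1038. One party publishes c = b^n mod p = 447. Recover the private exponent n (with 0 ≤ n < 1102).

Baby-step giant-step with m = ceil(sqrt(1102)) = 34.
Baby table (1038^j mod 1103 for j=0..33):
  0:1  1:1038  2:916  3:22  4:776  5:298  6:484  7:527
  8:1041  9:721  10:564  11:842  12:420  13:275  14:876  15:416
  16:535  17:521  18:328  19:740  20:432  21:598  22:838  23:680
  24:1023  25:788  26:621  27:446  28:791  29:426  30:988  31:857
  32:548  33:779
Giant step factor: 1038^(-34) ≡ 846 (mod 1103).
Scan 447·846^i mod 1103 for i = 0, 1, …:
  i=0: 447   i=1: 936   i=2: 1005   i=3: 920
  i=4: 705   i=5: 810   i=6: 297   i=7: 881
  i=8: 801   i=9: 404     …   i=30: 362
  i=31: 721
Match at i=31, j=9: n = 31·34 + 9 = 1063.

1063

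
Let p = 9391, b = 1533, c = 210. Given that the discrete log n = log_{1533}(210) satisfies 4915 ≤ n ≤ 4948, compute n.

Compute 1533^4915 mod 9391 = 7636, then multiply by 1533 repeatedly:
  1533^4915=7636  1533^4916=4802  1533^4917=8313  1533^4918=242  1533^4919=4737
  1533^4920=2578  1533^4921=7854  1533^4922=920  1533^4923=1710  1533^4924=1341
  1533^4925=8515  1533^4926=5  1533^4927=7665  1533^4928=2304  1533^4929=1016
  1533^4930=8013  1533^4931=501  1533^4932=7362  1533^4933=7355  1533^4934=6015
  1533^4935=8424  1533^4936=1367  1533^4937=1418  1533^4938=4473  1533^4939=1679
  1533^4940=773  1533^4941=1743  1533^4942=4975  1533^4943=1183  1533^4944=1076
  1533^4945=6083  1533^4946=9367  1533^4947=772  1533^4948=210
Found 210 at exponent 4948.

4948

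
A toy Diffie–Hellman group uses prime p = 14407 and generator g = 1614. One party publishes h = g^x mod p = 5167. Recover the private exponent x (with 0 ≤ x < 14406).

Baby-step giant-step with m = ceil(sqrt(14406)) = 121.
Baby table (1614^j mod 14407 for j=0..120):
  0:1  1:1614  2:11736  3:11106  4:2776  5:14294  6:4909  7:13683
  8:12838  9:3266  10:12769  11:7156  12:9777  13:4413  14:5524  15:12210
  16:12571  17:4538  18:5576  19:9696  20:3342  21:5770  22:5858  23:3820
  24:13691  25:11343  26:10712  27:768  28:550  29:8873  30:464  31:14139
  32:14065  33:9885  34:5841  35:5196  36:1470  37:9832  38:6741  39:2689
  40:3539  41:6774  42:12730  43:1838  44:13097  45:3489  46:12516  47:2210
  48:8411  49:3960  50:9139  51:11985  52:9596  53:419  54:13544  55:4597
  56:14360  57:10584  58:10281  59:11077  60:13598  61:5311  62:14196  63:5214
  64:1708  65:4975  66:4951  67:9436  68:1505  69:8694  70:14105  71:2410
  72:14257  73:2819  74:11661  75:5312  76:1403  77:2543  78:12814  79:7751
  80:4838  81:14345  82:781  83:7125  84:2964  85:772  86:7006  87:12596
  88:1667  89:10836  90:13613  91:707  92:2945  93:13327  94:127  95:3280
  96:6551  97:12983  98:6784  99:56  100:3942  101:8901  102:2435  103:11386
  104:8079  105:1171  106:2677  107:12985  108:10012  109:9121  110:11747  111:46
  112:2209  113:6797  114:6631  115:12440  116:9209  117:9709  118:9917  119:14268
  120:6166
Giant step factor: 1614^(-121) ≡ 474 (mod 14407).
Scan 5167·474^i mod 14407 for i = 0, 1, …:
  i=0: 5167   i=1: 14375   i=2: 13646   i=3: 13868
  i=4: 3840   i=5: 4878   i=6: 7052   i=7: 224
  i=8: 5327   i=9: 3773     …   i=51: 1986
  i=52: 4909
Match at i=52, j=6: x = 52·121 + 6 = 6298.

6298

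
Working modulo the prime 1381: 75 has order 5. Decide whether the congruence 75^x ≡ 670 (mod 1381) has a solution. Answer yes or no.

670 ∈ ⟨75⟩ iff 670^5 ≡ 1 (mod 1381), since |⟨75⟩| = 5.
670^5 mod 1381 = 1.
Since 1 = 1, 670 lies in the subgroup.

yes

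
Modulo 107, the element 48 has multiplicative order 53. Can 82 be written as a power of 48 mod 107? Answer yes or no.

no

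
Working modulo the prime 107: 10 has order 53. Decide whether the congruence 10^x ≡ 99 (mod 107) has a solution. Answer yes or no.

yes

99 ∈ ⟨10⟩ iff 99^53 ≡ 1 (mod 107), since |⟨10⟩| = 53.
99^53 mod 107 = 1.
Since 1 = 1, 99 lies in the subgroup.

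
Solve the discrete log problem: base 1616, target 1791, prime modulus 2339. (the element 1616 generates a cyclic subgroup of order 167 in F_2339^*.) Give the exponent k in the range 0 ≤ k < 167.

Successive powers of 1616 modulo 2339:
  1616^0=1  1616^1=1616  1616^2=1132  1616^3=214  1616^4=1991  1616^5=1331
  1616^6=1355  1616^7=376  1616^8=1815  1616^9=2273  1616^10=938  1616^11=136
  1616^12=2249  1616^13=1917  1616^14=1036  1616^15=1791
So 1616^15 ≡ 1791 (mod 2339), giving k = 15.

15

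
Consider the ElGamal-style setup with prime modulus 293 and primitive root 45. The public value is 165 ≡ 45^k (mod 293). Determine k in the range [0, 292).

Baby-step giant-step with m = ceil(sqrt(292)) = 18.
Baby table (45^j mod 293 for j=0..17):
  0:1  1:45  2:267  3:2  4:90  5:241  6:4  7:180
  8:189  9:8  10:67  11:85  12:16  13:134  14:170  15:32
  16:268  17:47
Giant step factor: 45^(-18) ≡ 87 (mod 293).
Scan 165·87^i mod 293 for i = 0, 1, …:
  i=0: 165   i=1: 291   i=2: 119   i=3: 98
  i=4: 29   i=5: 179   i=6: 44   i=7: 19
  i=8: 188   i=9: 241
Match at i=9, j=5: k = 9·18 + 5 = 167.

167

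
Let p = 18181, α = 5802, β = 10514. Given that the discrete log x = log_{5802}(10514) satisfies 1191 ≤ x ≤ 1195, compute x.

Compute 5802^1191 mod 18181 = 710, then multiply by 5802 repeatedly:
  5802^1191=710  5802^1192=10514
Found 10514 at exponent 1192.

1192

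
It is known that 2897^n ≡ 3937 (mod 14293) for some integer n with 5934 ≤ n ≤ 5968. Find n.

5960

Compute 2897^5934 mod 14293 = 1242, then multiply by 2897 repeatedly:
  2897^5934=1242  2897^5935=10531  2897^5936=7045  2897^5937=13254  2897^5938=5840
  2897^5939=9861  2897^5940=9903  2897^5941=2940  2897^5942=12845  2897^5943=7286
  2897^5944=11074  2897^5945=7886  2897^5946=5528  2897^5947=6456  2897^5948=7788
  2897^5949=7482  2897^5950=7166  2897^5951=6466  2897^5952=8172  2897^5953=5076
  2897^5954=11968  2897^5955=10771  2897^5956=1968  2897^5957=12682  2897^5958=6744
  2897^5959=13130  2897^5960=3937
Found 3937 at exponent 5960.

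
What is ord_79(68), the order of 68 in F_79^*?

78

The order of 68 must divide p − 1 = 78 = 2 · 3 · 13.
Divisors: 1, 2, 3, 6, 13, 26, 39, 78.
Check each in increasing order: 68^1 ≡ 68;  68^2 ≡ 42;  68^3 ≡ 12;  68^6 ≡ 65;  68^13 ≡ 56;  68^26 ≡ 55;  68^39 ≡ 78;  68^78 ≡ 1.
Smallest exponent giving 1 is 78.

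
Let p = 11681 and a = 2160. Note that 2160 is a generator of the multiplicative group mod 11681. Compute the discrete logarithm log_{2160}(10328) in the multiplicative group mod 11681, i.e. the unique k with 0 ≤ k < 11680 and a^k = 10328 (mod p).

1544

Baby-step giant-step with m = ceil(sqrt(11680)) = 109.
Baby table (2160^j mod 11681 for j=0..108):
  0:1  1:2160  2:4881  3:6698  4:6602  5:9500  6:8164  7:7611
  8:4593  9:3711  10:2594  11:7841  12:10791  13:4965  14:1242  15:7771
  16:11444  17:2044  18:11303  19:1190  20:580  21:2933  22:4178  23:6748
  24:9473  25:8249  26:4315  27:10643  28:672  29:3076  30:9352  31:3871
  32:9445  33:6174  34:7819  35:9995  36:2712  37:5739  38:2699  39:1021
  40:9332  41:7395  42:5273  43:705  44:4270  45:6891  46:2966  47:5372
  48:4287  49:8568  50:4176  51:2428  52:11392  53:6534  54:2792  55:3324
  56:7706  57:11216  58:166  59:8130  60:4257  61:2173  62:9599  63:65
  64:228  65:1878  66:3173  67:8614  68:10088  69:5015  70:4113  71:6520
  72:7595  73:5076  74:7382  75:555  76:7338  77:10644  78:2832  79:7957
  80:4369  81:10473  82:7264  83:2657  84:3749  85:2907  86:6423  87:8333
  88:10540  89:131  90:2616  91:8637  92:1363  93:468  94:6314  95:6513
  96:4156  97:5952  98:7220  99:1065  100:10924  101:220  102:7960  103:10849
  104:1754  105:3996  106:10782  107:8887  108:4037
Giant step factor: 2160^(-109) ≡ 10371 (mod 11681).
Scan 10328·10371^i mod 11681 for i = 0, 1, …:
  i=0: 10328   i=1: 8599   i=2: 7475   i=3: 8109
  i=4: 6920   i=5: 10937   i=6: 5117   i=7: 1624
  i=8: 10183   i=9: 11653     …   i=13: 3139
  i=14: 11303
Match at i=14, j=18: k = 14·109 + 18 = 1544.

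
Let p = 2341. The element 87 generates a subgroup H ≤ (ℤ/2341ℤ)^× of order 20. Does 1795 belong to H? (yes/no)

1795 ∈ ⟨87⟩ iff 1795^20 ≡ 1 (mod 2341), since |⟨87⟩| = 20.
1795^20 mod 2341 = 1.
Since 1 = 1, 1795 lies in the subgroup.

yes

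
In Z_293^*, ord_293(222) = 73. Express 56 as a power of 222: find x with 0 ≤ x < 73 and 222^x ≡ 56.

40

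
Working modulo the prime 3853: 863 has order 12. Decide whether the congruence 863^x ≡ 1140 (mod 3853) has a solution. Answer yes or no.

⟨863⟩ has order 12; its elements mod 3853 are {1, 442, 863, 1139, 1140, 1305, 2548, 2713, 2714, 2990, 3411, 3852}.
1140 is in this set.

yes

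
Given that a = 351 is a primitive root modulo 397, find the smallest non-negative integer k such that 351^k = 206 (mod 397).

96

Baby-step giant-step with m = ceil(sqrt(396)) = 20.
Baby table (351^j mod 397 for j=0..19):
  0:1  1:351  2:131  3:326  4:90  5:227  6:277  7:359
  8:160  9:183  10:316  11:153  12:108  13:193  14:253  15:272
  16:192  17:299  18:141  19:263
Giant step factor: 351^(-20) ≡ 19 (mod 397).
Scan 206·19^i mod 397 for i = 0, 1, …:
  i=0: 206   i=1: 341   i=2: 127   i=3: 31
  i=4: 192
Match at i=4, j=16: k = 4·20 + 16 = 96.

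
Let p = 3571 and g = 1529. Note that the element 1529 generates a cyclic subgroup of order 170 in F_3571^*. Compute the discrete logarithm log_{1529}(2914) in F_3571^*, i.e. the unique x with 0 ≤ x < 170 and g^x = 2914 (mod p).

159

Baby-step giant-step with m = ceil(sqrt(170)) = 14.
Baby table (1529^j mod 3571 for j=0..13):
  0:1  1:1529  2:2407  3:2173  4:1487  5:2467  6:1067  7:3067
  8:720  9:1012  10:1105  11:462  12:2911  13:1453
Giant step factor: 1529^(-14) ≡ 3150 (mod 3571).
Scan 2914·3150^i mod 3571 for i = 0, 1, …:
  i=0: 2914   i=1: 1630   i=2: 2973   i=3: 1788
  i=4: 733   i=5: 2084   i=6: 1102   i=7: 288
  i=8: 166   i=9: 1534   i=10: 537   i=11: 2467
Match at i=11, j=5: x = 11·14 + 5 = 159.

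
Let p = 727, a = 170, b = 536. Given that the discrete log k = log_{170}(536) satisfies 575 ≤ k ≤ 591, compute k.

584

Compute 170^575 mod 727 = 229, then multiply by 170 repeatedly:
  170^575=229  170^576=399  170^577=219  170^578=153  170^579=565
  170^580=86  170^581=80  170^582=514  170^583=140  170^584=536
Found 536 at exponent 584.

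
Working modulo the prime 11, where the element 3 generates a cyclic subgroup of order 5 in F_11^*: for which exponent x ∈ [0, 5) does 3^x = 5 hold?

3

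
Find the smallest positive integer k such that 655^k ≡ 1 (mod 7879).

The order of 655 must divide p − 1 = 7878 = 2 · 3 · 13 · 101.
Divisors: 1, 2, 3, 6, 13, 26, 39, 78, 101, 202, 303, 606, 1313, 2626, 3939, 7878.
Check each in increasing order: 655^1 ≡ 655;  655^2 ≡ 3559;  655^3 ≡ 6840;  655^6 ≡ 98;  655^13 ≡ 3178;  655^26 ≡ 6685;  655^39 ≡ 3146;  655^78 ≡ 1292;  655^101 ≡ 825;  655^202 ≡ 3031;  655^303 ≡ 2932;  655^606 ≡ 635;  655^1313 ≡ 1366;  655^2626 ≡ 6512;  655^3939 ≡ 1.
Smallest exponent giving 1 is 3939.

3939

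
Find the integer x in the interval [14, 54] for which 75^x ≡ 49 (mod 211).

Compute 75^14 mod 211 = 150, then multiply by 75 repeatedly:
  75^14=150  75^15=67  75^16=172  75^17=29  75^18=65
  75^19=22  75^20=173  75^21=104  75^22=204  75^23=108
  75^24=82  75^25=31  75^26=4  75^27=89  75^28=134
  75^29=133  75^30=58  75^31=130  75^32=44  75^33=135
  75^34=208  75^35=197  75^36=5  75^37=164  75^38=62
  75^39=8  75^40=178  75^41=57  75^42=55  75^43=116
  75^44=49
Found 49 at exponent 44.

44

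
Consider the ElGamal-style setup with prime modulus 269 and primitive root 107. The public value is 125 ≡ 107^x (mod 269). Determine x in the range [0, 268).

148

Baby-step giant-step with m = ceil(sqrt(268)) = 17.
Baby table (107^j mod 269 for j=0..16):
  0:1  1:107  2:151  3:17  4:205  5:146  6:20  7:257
  8:61  9:71  10:65  11:230  12:131  13:29  14:144  15:75
  16:224
Giant step factor: 107^(-17) ≡ 10 (mod 269).
Scan 125·10^i mod 269 for i = 0, 1, …:
  i=0: 125   i=1: 174   i=2: 126   i=3: 184
  i=4: 226   i=5: 108   i=6: 4   i=7: 40
  i=8: 131
Match at i=8, j=12: x = 8·17 + 12 = 148.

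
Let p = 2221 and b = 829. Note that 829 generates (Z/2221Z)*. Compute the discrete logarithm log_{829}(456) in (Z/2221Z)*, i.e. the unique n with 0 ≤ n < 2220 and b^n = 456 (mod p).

1957

Baby-step giant-step with m = ceil(sqrt(2220)) = 48.
Baby table (829^j mod 2221 for j=0..47):
  0:1  1:829  2:952  3:753  4:136  5:1694  6:654  7:242
  8:728  9:1621  10:104  11:1818  12:1284  13:577  14:818  15:717
  16:1386  17:737  18:198  19:2009  20:1932  21:287  22:276  23:41
  24:674  25:1275  26:2000  27:1134  28:603  29:162  30:1038  31:975
  32:2052  33:2043  34:1245  35:1561  36:1447  37:223  38:524  39:1301
  40:1344  41:1455  42:192  43:1477  44:662  45:211  46:1681  47:982
Giant step factor: 829^(-48) ≡ 2003 (mod 2221).
Scan 456·2003^i mod 2221 for i = 0, 1, …:
  i=0: 456   i=1: 537   i=2: 647   i=3: 1098
  i=4: 504   i=5: 1178   i=6: 832   i=7: 746
  i=8: 1726   i=9: 1302     …   i=39: 1517
  i=40: 223
Match at i=40, j=37: n = 40·48 + 37 = 1957.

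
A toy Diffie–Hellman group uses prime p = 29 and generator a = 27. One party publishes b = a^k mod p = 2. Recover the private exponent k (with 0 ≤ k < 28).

15

Successive powers of 27 modulo 29:
  27^0=1  27^1=27  27^2=4  27^3=21  27^4=16  27^5=26
  27^6=6  27^7=17  27^8=24  27^9=10  27^10=9  27^11=11
  27^12=7  27^13=15  27^14=28  27^15=2
So 27^15 ≡ 2 (mod 29), giving k = 15.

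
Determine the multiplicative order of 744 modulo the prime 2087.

2086

The order of 744 must divide p − 1 = 2086 = 2 · 7 · 149.
Divisors: 1, 2, 7, 14, 149, 298, 1043, 2086.
Check each in increasing order: 744^1 ≡ 744;  744^2 ≡ 481;  744^7 ≡ 28;  744^14 ≡ 784;  744^149 ≡ 76;  744^298 ≡ 1602;  744^1043 ≡ 2086;  744^2086 ≡ 1.
Smallest exponent giving 1 is 2086.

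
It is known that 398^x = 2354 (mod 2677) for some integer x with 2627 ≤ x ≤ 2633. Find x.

Compute 398^2627 mod 2677 = 165, then multiply by 398 repeatedly:
  398^2627=165  398^2628=1422  398^2629=1109  398^2630=2354
Found 2354 at exponent 2630.

2630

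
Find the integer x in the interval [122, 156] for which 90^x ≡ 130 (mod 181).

Compute 90^122 mod 181 = 12, then multiply by 90 repeatedly:
  90^122=12  90^123=175  90^124=3  90^125=89  90^126=46
  90^127=158  90^128=102  90^129=130
Found 130 at exponent 129.

129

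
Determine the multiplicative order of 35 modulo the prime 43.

The order of 35 must divide p − 1 = 42 = 2 · 3 · 7.
Divisors: 1, 2, 3, 6, 7, 14, 21, 42.
Check each in increasing order: 35^1 ≡ 35;  35^2 ≡ 21;  35^3 ≡ 4;  35^6 ≡ 16;  35^7 ≡ 1.
Smallest exponent giving 1 is 7.

7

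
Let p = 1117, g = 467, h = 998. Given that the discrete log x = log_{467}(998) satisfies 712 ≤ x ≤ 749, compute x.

Compute 467^712 mod 1117 = 1051, then multiply by 467 repeatedly:
  467^712=1051  467^713=454  467^714=905  467^715=409  467^716=1113
  467^717=366  467^718=21  467^719=871  467^720=169  467^721=733
  467^722=509  467^723=899  467^724=958  467^725=586  467^726=1114
  467^727=833  467^728=295  467^729=374  467^730=406  467^731=829
  467^732=661  467^733=395  467^734=160  467^735=998
Found 998 at exponent 735.

735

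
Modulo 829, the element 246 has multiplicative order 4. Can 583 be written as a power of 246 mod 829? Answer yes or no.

yes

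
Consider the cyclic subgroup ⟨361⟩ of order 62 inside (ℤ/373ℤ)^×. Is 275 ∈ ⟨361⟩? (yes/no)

275 ∈ ⟨361⟩ iff 275^62 ≡ 1 (mod 373), since |⟨361⟩| = 62.
275^62 mod 373 = 285.
Since 285 ≠ 1, 275 does not lie in the subgroup.

no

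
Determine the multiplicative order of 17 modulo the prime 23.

22

The order of 17 must divide p − 1 = 22 = 2 · 11.
Divisors: 1, 2, 11, 22.
Check each in increasing order: 17^1 ≡ 17;  17^2 ≡ 13;  17^11 ≡ 22;  17^22 ≡ 1.
Smallest exponent giving 1 is 22.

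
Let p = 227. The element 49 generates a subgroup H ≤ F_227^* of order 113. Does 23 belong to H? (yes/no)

yes

23 ∈ ⟨49⟩ iff 23^113 ≡ 1 (mod 227), since |⟨49⟩| = 113.
23^113 mod 227 = 1.
Since 1 = 1, 23 lies in the subgroup.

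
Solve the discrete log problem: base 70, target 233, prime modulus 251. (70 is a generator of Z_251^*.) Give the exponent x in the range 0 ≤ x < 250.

Baby-step giant-step with m = ceil(sqrt(250)) = 16.
Baby table (70^j mod 251 for j=0..15):
  0:1  1:70  2:131  3:134  4:93  5:235  6:135  7:163
  8:115  9:18  10:5  11:99  12:153  13:168  14:214  15:171
Giant step factor: 70^(-16) ≡ 74 (mod 251).
Scan 233·74^i mod 251 for i = 0, 1, …:
  i=0: 233   i=1: 174   i=2: 75   i=3: 28
  i=4: 64   i=5: 218   i=6: 68   i=7: 12
  i=8: 135
Match at i=8, j=6: x = 8·16 + 6 = 134.

134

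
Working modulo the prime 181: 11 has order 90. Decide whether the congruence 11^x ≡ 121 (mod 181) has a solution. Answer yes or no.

yes

121 ∈ ⟨11⟩ iff 121^90 ≡ 1 (mod 181), since |⟨11⟩| = 90.
121^90 mod 181 = 1.
Since 1 = 1, 121 lies in the subgroup.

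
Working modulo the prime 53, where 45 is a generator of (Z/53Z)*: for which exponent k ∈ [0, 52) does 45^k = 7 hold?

22

Baby-step giant-step with m = ceil(sqrt(52)) = 8.
Baby table (45^j mod 53 for j=0..7):
  0:1  1:45  2:11  3:18  4:15  5:39  6:6  7:5
Giant step factor: 45^(-8) ≡ 49 (mod 53).
Scan 7·49^i mod 53 for i = 0, 1, …:
  i=0: 7   i=1: 25   i=2: 6
Match at i=2, j=6: k = 2·8 + 6 = 22.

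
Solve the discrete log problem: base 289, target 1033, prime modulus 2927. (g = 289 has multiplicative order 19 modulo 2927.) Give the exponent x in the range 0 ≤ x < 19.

9

Successive powers of 289 modulo 2927:
  289^0=1  289^1=289  289^2=1565  289^3=1527  289^4=2253  289^5=1323
  289^6=1837  289^7=1106  289^8=591  289^9=1033
So 289^9 ≡ 1033 (mod 2927), giving x = 9.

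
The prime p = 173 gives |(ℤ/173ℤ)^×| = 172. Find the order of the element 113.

86

The order of 113 must divide p − 1 = 172 = 2^2 · 43.
Divisors: 1, 2, 4, 43, 86, 172.
Check each in increasing order: 113^1 ≡ 113;  113^2 ≡ 140;  113^4 ≡ 51;  113^43 ≡ 172;  113^86 ≡ 1.
Smallest exponent giving 1 is 86.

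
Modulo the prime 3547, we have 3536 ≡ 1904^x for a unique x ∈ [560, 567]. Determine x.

Compute 1904^560 mod 3547 = 2607, then multiply by 1904 repeatedly:
  1904^560=2607  1904^561=1475  1904^562=2723  1904^563=2425  1904^564=2553
  1904^565=1522  1904^566=3536
Found 3536 at exponent 566.

566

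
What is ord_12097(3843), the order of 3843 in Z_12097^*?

864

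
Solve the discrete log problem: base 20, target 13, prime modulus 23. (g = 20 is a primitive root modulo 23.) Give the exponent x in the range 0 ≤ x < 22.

16

Successive powers of 20 modulo 23:
  20^0=1  20^1=20  20^2=9  20^3=19  20^4=12  20^5=10
  20^6=16  20^7=21  20^8=6  20^9=5  20^10=8  20^11=22
  20^12=3  20^13=14  20^14=4  20^15=11  20^16=13
So 20^16 ≡ 13 (mod 23), giving x = 16.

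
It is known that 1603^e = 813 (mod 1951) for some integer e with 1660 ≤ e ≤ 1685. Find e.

Compute 1603^1660 mod 1951 = 1254, then multiply by 1603 repeatedly:
  1603^1660=1254  1603^1661=632  1603^1662=527  1603^1663=1949  1603^1664=696
  1603^1665=1667  1603^1666=1282  1603^1667=643  1603^1668=601  1603^1669=1560
  1603^1670=1449  1603^1671=1057  1603^1672=903  1603^1673=1818  1603^1674=1411
  1603^1675=624  1603^1676=1360  1603^1677=813
Found 813 at exponent 1677.

1677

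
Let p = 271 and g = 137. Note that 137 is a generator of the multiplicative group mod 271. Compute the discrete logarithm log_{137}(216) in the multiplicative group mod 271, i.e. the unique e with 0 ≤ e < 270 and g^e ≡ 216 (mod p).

Baby-step giant-step with m = ceil(sqrt(270)) = 17.
Baby table (137^j mod 271 for j=0..16):
  0:1  1:137  2:70  3:105  4:22  5:33  6:185  7:142
  8:213  9:184  10:5  11:143  12:79  13:254  14:110  15:165
  16:112
Giant step factor: 137^(-17) ≡ 221 (mod 271).
Scan 216·221^i mod 271 for i = 0, 1, …:
  i=0: 216   i=1: 40   i=2: 168   i=3: 1
Match at i=3, j=0: e = 3·17 + 0 = 51.

51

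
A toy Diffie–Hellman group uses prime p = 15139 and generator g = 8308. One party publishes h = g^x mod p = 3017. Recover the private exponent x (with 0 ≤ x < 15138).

7141

Baby-step giant-step with m = ceil(sqrt(15138)) = 124.
Baby table (8308^j mod 15139 for j=0..123):
  0:1  1:8308  2:4163  3:8728  4:11553  5:1064  6:13675  7:8844
  8:6385  9:14663  10:11810  11:1621  12:8697  13:11368  14:8262  15:470
  16:14037  17:3679  18:14630  19:10148  20:493  21:8314  22:8594  23:3428
  24:3365  25:9826  26:4920  27:60  28:14032  29:7556  30:8954  31:11925
  32:3284  33:2994  34:775  35:4625  36:1718  37:12206  38:6426  39:7094
  40:825  41:11272  42:13061  43:9575  44:8794  45:14877  46:3320  47:14441
  48:14392  49:914  50:8873  51:5093  52:14278  53:7559  54:3600  55:9275
  56:14329  57:7375  58:3967  59:233  60:13111  61:1083  62:4998  63:12246
  64:5688  65:7085  66:1748  67:4083  68:10204  69:11571  70:14357  71:12914
  72:14558  73:2393  74:3537  75:597  76:9423  77:2515  78:2800  79:8896
  80:14509  81:4054  82:11496  83:11956  84:3469  85:10935  86:13980  87:14571
  88:4424  89:12239  90:8088  91:8222  92:1208  93:14046  94:2756  95:6680
  96:13005  97:13636  98:2751  99:10557  100:7329  101:274  102:5542  103:5237
  104:14649  105:1471  106:3895  107:7617  108:1016  109:8505  110:5827  111:11333
  112:5123  113:6155  114:11337  115:8077  116:7668  117:832  118:8872  119:11924
  120:10115  121:13970  122:7186  123:8211
Giant step factor: 8308^(-124) ≡ 4838 (mod 15139).
Scan 3017·4838^i mod 15139 for i = 0, 1, …:
  i=0: 3017   i=1: 2250   i=2: 559   i=3: 9700
  i=4: 12839   i=5: 14904   i=6: 13634   i=7: 669
  i=8: 12015   i=9: 9949     …   i=56: 5705
  i=57: 2393
Match at i=57, j=73: x = 57·124 + 73 = 7141.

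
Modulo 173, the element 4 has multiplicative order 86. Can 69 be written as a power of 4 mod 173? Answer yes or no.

no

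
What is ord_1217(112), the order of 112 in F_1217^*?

The order of 112 must divide p − 1 = 1216 = 2^6 · 19.
Divisors: 1, 2, 4, 8, 16, 19, 32, 38, 64, 76, 152, 304, 608, 1216.
Check each in increasing order: 112^1 ≡ 112;  112^2 ≡ 374;  112^4 ≡ 1138;  112^8 ≡ 156;  112^16 ≡ 1213;  112^19 ≡ 394;  112^32 ≡ 16;  112^38 ≡ 677;  112^64 ≡ 256;  112^76 ≡ 737;  112^152 ≡ 387;  112^304 ≡ 78;  112^608 ≡ 1216;  112^1216 ≡ 1.
Smallest exponent giving 1 is 1216.

1216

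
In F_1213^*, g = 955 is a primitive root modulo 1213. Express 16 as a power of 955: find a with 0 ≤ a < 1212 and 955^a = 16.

1012

Baby-step giant-step with m = ceil(sqrt(1212)) = 35.
Baby table (955^j mod 1213 for j=0..34):
  0:1  1:955  2:1062  3:142  4:967  5:392  6:756  7:245
  8:1079  9:608  10:826  11:380  12:213  13:844  14:588  15:1134
  16:974  17:1012  18:912  19:26  20:570  21:926  22:53  23:882
  24:488  25:248  26:305  27:155  28:39  29:855  30:176  31:686
  32:110  33:732  34:372
Giant step factor: 955^(-35) ≡ 578 (mod 1213).
Scan 16·578^i mod 1213 for i = 0, 1, …:
  i=0: 16   i=1: 757   i=2: 866   i=3: 792
  i=4: 475   i=5: 412   i=6: 388   i=7: 1072
  i=8: 986   i=9: 1011     …   i=27: 592
  i=28: 110
Match at i=28, j=32: a = 28·35 + 32 = 1012.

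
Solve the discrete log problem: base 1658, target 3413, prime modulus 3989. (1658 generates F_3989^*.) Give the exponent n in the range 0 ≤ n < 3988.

Baby-step giant-step with m = ceil(sqrt(3988)) = 64.
Baby table (1658^j mod 3989 for j=0..63):
  0:1  1:1658  2:543  3:2769  4:3652  5:3703  6:503  7:273
  8:1877  9:646  10:2016  11:3735  12:1702  13:1693  14:2727  15:1829
  16:842  17:3875  18:2460  19:1922  20:3454  21:2517  22:692  23:2493
  24:790  25:1428  26:2147  27:1538  28:1033  29:1433  30:2459  31:264
  32:2911  33:3737  34:1029  35:2779  36:287  37:1155  38:270  39:892
  40:3006  41:1687  42:757  43:2560  44:184  45:1908  46:187  47:2893
  48:1816  49:3222  50:805  51:2364  52:2314  53:3183  54:3956  55:1132
  56:2026  57:370  58:3143  59:1460  60:3346  61:2958  62:1883  63:2616
Giant step factor: 1658^(-64) ≡ 2828 (mod 3989).
Scan 3413·2828^i mod 3989 for i = 0, 1, …:
  i=0: 3413   i=1: 2573   i=2: 508   i=3: 584
  i=4: 106   i=5: 593   i=6: 1624   i=7: 1333
  i=8: 119   i=9: 1456     …   i=42: 3896
  i=43: 270
Match at i=43, j=38: n = 43·64 + 38 = 2790.

2790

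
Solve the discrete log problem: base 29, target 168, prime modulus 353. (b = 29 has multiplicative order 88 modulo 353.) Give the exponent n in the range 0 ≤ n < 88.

76

Baby-step giant-step with m = ceil(sqrt(88)) = 10.
Baby table (29^j mod 353 for j=0..9):
  0:1  1:29  2:135  3:32  4:222  5:84  6:318  7:44
  8:217  9:292
Giant step factor: 29^(-10) ≡ 88 (mod 353).
Scan 168·88^i mod 353 for i = 0, 1, …:
  i=0: 168   i=1: 311   i=2: 187   i=3: 218
  i=4: 122   i=5: 146   i=6: 140   i=7: 318
Match at i=7, j=6: n = 7·10 + 6 = 76.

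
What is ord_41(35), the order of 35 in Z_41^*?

The order of 35 must divide p − 1 = 40 = 2^3 · 5.
Divisors: 1, 2, 4, 5, 8, 10, 20, 40.
Check each in increasing order: 35^1 ≡ 35;  35^2 ≡ 36;  35^4 ≡ 25;  35^5 ≡ 14;  35^8 ≡ 10;  35^10 ≡ 32;  35^20 ≡ 40;  35^40 ≡ 1.
Smallest exponent giving 1 is 40.

40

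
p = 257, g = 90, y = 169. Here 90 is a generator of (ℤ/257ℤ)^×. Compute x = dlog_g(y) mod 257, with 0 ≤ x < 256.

Baby-step giant-step with m = ceil(sqrt(256)) = 16.
Baby table (90^j mod 257 for j=0..15):
  0:1  1:90  2:133  3:148  4:213  5:152  6:59  7:170
  8:137  9:251  10:231  11:230  12:140  13:7  14:116  15:160
Giant step factor: 90^(-16) ≡ 225 (mod 257).
Scan 169·225^i mod 257 for i = 0, 1, …:
  i=0: 169   i=1: 246   i=2: 95   i=3: 44
  i=4: 134   i=5: 81   i=6: 235   i=7: 190
  i=8: 88   i=9: 11   i=10: 162   i=11: 213
Match at i=11, j=4: x = 11·16 + 4 = 180.

180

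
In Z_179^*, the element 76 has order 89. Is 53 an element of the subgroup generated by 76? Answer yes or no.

53 ∈ ⟨76⟩ iff 53^89 ≡ 1 (mod 179), since |⟨76⟩| = 89.
53^89 mod 179 = 178.
Since 178 ≠ 1, 53 does not lie in the subgroup.

no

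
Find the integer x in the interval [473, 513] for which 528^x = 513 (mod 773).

486

Compute 528^473 mod 773 = 312, then multiply by 528 repeatedly:
  528^473=312  528^474=87  528^475=329  528^476=560  528^477=394
  528^478=95  528^479=688  528^480=727  528^481=448  528^482=6
  528^483=76  528^484=705  528^485=427  528^486=513
Found 513 at exponent 486.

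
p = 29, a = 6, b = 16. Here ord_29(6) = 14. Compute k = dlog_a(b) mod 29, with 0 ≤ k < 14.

10

Successive powers of 6 modulo 29:
  6^0=1  6^1=6  6^2=7  6^3=13  6^4=20  6^5=4
  6^6=24  6^7=28  6^8=23  6^9=22  6^10=16
So 6^10 ≡ 16 (mod 29), giving k = 10.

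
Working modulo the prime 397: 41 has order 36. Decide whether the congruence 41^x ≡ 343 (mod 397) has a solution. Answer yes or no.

343 ∈ ⟨41⟩ iff 343^36 ≡ 1 (mod 397), since |⟨41⟩| = 36.
343^36 mod 397 = 393.
Since 393 ≠ 1, 343 does not lie in the subgroup.

no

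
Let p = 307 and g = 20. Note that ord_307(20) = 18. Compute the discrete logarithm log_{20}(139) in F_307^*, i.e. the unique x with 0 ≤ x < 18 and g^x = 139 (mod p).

5

Successive powers of 20 modulo 307:
  20^0=1  20^1=20  20^2=93  20^3=18  20^4=53  20^5=139
So 20^5 ≡ 139 (mod 307), giving x = 5.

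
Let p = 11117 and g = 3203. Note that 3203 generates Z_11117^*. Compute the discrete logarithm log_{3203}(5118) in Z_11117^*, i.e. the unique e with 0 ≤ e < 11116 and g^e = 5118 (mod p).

1963

Baby-step giant-step with m = ceil(sqrt(11116)) = 106.
Baby table (3203^j mod 11117 for j=0..105):
  0:1  1:3203  2:9335  3:6392  4:7179  5:4381  6:2689  7:8309
  8:10746  9:1206  10:5219  11:7606  12:4671  13:8848  14:2911  15:7887
  16:4237  17:8371  18:9226  19:1892  20:1311  21:8024  22:9485  23:8811
  24:6687  25:7119  26:1190  27:9556  28:2767  29:2452  30:5154  31:10634
  32:9331  33:4697  34:3190  35:1047  36:7324  37:1902  38:11107  39:1321
  40:6703  41:2782  42:6029  43:658  44:6461  45:5846  46:3710  47:10174
  48:3395  49:1759  50:8875  51:456  52:4241  53:10066  54:2098  55:5226
  56:7793  57:3314  58:9124  59:8696  60:5203  61:826  62:10949  63:6629
  64:10334  65:4493  66:5681  67:8831  68:4045  69:4830  70:6743  71:8615
  72:1451  73:647  74:4579  75:3214  76:100  77:9024  78:10789  79:5531
  80:6412  81:4537  82:2092  83:8242  84:7368  85:9430  86:10518  87:4644
  88:186  89:6557  90:2058  91:10510  92:1254  93:3325  94:11006  95:211
  96:8813  97:1976  98:3555  99:2857  100:1680  101:412  102:7830  103:10655
  104:9892  105:626
Giant step factor: 3203^(-106) ≡ 10417 (mod 11117).
Scan 5118·10417^i mod 11117 for i = 0, 1, …:
  i=0: 5118   i=1: 8191   i=2: 2672   i=3: 8373
  i=4: 8676   i=5: 7799   i=6: 10264   i=7: 7899
  i=8: 6966   i=9: 4163     …   i=17: 9172
  i=18: 5226
Match at i=18, j=55: e = 18·106 + 55 = 1963.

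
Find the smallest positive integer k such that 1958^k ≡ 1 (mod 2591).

259

The order of 1958 must divide p − 1 = 2590 = 2 · 5 · 7 · 37.
Divisors: 1, 2, 5, 7, 10, 14, 35, 37, 70, 74, 185, 259, 370, 518, 1295, 2590.
Check each in increasing order: 1958^1 ≡ 1958;  1958^2 ≡ 1675;  1958^5 ≡ 1460;  1958^7 ≡ 2187;  1958^10 ≡ 1798;  1958^14 ≡ 2574;  1958^35 ≡ 2430;  1958^37 ≡ 2380;  1958^70 ≡ 11;  1958^74 ≡ 474;  1958^185 ≡ 891;  1958^259 ≡ 1.
Smallest exponent giving 1 is 259.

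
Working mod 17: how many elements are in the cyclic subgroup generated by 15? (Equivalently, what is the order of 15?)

8

The order of 15 must divide p − 1 = 16 = 2^4.
Divisors: 1, 2, 4, 8, 16.
Check each in increasing order: 15^1 ≡ 15;  15^2 ≡ 4;  15^4 ≡ 16;  15^8 ≡ 1.
Smallest exponent giving 1 is 8.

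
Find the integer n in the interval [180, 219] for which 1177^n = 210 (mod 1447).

216

Compute 1177^180 mod 1447 = 437, then multiply by 1177 repeatedly:
  1177^180=437  1177^181=664  1177^182=148  1177^183=556  1177^184=368
  1177^185=483  1177^186=1267  1177^187=849  1177^188=843  1177^189=1016
  1177^190=610  1177^191=258  1177^192=1243  1177^193=94  1177^194=666
  1177^195=1055  1177^196=209  1177^197=3  1177^198=637  1177^199=203
  1177^200=176  1177^201=231  1177^202=1298  1177^203=1161  1177^204=529
  1177^205=423  1177^206=103  1177^207=1130  1177^208=217  1177^209=737
  1177^210=696  1177^211=190  1177^212=792  1177^213=316  1177^214=53
  1177^215=160  1177^216=210
Found 210 at exponent 216.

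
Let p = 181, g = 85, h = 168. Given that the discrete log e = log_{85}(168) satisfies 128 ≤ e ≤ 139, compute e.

134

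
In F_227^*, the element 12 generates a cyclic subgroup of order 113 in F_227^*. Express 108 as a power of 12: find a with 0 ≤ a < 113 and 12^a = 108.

Baby-step giant-step with m = ceil(sqrt(113)) = 11.
Baby table (12^j mod 227 for j=0..10):
  0:1  1:12  2:144  3:139  4:79  5:40  6:26  7:85
  8:112  9:209  10:11
Giant step factor: 12^(-11) ≡ 43 (mod 227).
Scan 108·43^i mod 227 for i = 0, 1, …:
  i=0: 108   i=1: 104   i=2: 159   i=3: 27
  i=4: 26
Match at i=4, j=6: a = 4·11 + 6 = 50.

50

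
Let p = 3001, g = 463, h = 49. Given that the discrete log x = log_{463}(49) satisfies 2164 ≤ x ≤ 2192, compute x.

2178

Compute 463^2164 mod 3001 = 1083, then multiply by 463 repeatedly:
  463^2164=1083  463^2165=262  463^2166=1266  463^2167=963  463^2168=1721
  463^2169=1558  463^2170=1114  463^2171=2611  463^2172=2491  463^2173=949
  463^2174=1241  463^2175=1392  463^2176=2282  463^2177=214  463^2178=49
Found 49 at exponent 2178.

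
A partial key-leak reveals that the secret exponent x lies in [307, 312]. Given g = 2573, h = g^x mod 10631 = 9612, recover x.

308

Compute 2573^307 mod 10631 = 6284, then multiply by 2573 repeatedly:
  2573^307=6284  2573^308=9612
Found 9612 at exponent 308.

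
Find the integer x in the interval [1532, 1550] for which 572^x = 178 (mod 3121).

Compute 572^1532 mod 3121 = 95, then multiply by 572 repeatedly:
  572^1532=95  572^1533=1283  572^1534=441  572^1535=2572  572^1536=1193
  572^1537=2018  572^1538=2647  572^1539=399  572^1540=395  572^1541=1228
  572^1542=191  572^1543=17  572^1544=361  572^1545=506  572^1546=2300
  572^1547=1659  572^1548=164  572^1549=178
Found 178 at exponent 1549.

1549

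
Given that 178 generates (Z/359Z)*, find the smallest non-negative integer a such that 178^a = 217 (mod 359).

318

Baby-step giant-step with m = ceil(sqrt(358)) = 19.
Baby table (178^j mod 359 for j=0..18):
  0:1  1:178  2:92  3:221  4:207  5:228  6:17  7:154
  8:128  9:167  10:288  11:286  12:289  13:105  14:22  15:326
  16:229  17:195  18:246
Giant step factor: 178^(-19) ≡ 323 (mod 359).
Scan 217·323^i mod 359 for i = 0, 1, …:
  i=0: 217   i=1: 86   i=2: 135   i=3: 166
  i=4: 127   i=5: 95   i=6: 170   i=7: 342
  i=8: 253   i=9: 226     …   i=15: 139
  i=16: 22
Match at i=16, j=14: a = 16·19 + 14 = 318.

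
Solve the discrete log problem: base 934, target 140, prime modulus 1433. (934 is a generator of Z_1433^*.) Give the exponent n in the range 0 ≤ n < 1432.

Baby-step giant-step with m = ceil(sqrt(1432)) = 38.
Baby table (934^j mod 1433 for j=0..37):
  0:1  1:934  2:1092  3:1065  4:208  5:817  6:722  7:838
  8:274  9:842  10:1144  11:911  12:1105  13:310  14:74  15:332
  16:560  17:1428  18:1062  19:272  20:407  21:393  22:214  23:689
  24:109  25:63  26:89  27:12  28:1177  29:207  30:1316  31:1063
  32:1206  33:66  34:25  35:422  36:73  37:831
Giant step factor: 934^(-38) ≡ 800 (mod 1433).
Scan 140·800^i mod 1433 for i = 0, 1, …:
  i=0: 140   i=1: 226   i=2: 242   i=3: 145
  i=4: 1360   i=5: 353   i=6: 99   i=7: 385
  i=8: 1338   i=9: 1382     …   i=22: 625
  i=23: 1316
Match at i=23, j=30: n = 23·38 + 30 = 904.

904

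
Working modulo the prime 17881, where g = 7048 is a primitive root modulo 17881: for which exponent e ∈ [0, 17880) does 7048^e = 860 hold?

5144

Baby-step giant-step with m = ceil(sqrt(17880)) = 134.
Baby table (7048^j mod 17881 for j=0..133):
  0:1  1:7048  2:886  3:4059  4:16113  5:2193  6:7080  7:11850
  8:14530  9:2953  10:17141  11:5732  12:5957  13:348  14:3007  15:4351
  16:17814  17:10571  18:12162  19:14143  20:11170  21:13998  22:8427  23:10695
  24:9945  25:16721  26:13818  27:9338  28:12144  29:12446  30:13103  31:12460
  32:4489  33:6983  34:7672  35:112  36:2612  37:9827  38:7583  39:16556
  40:13163  41:6196  42:4006  43:189  44:8878  45:6525  46:16149  47:5587
  48:3214  49:14926  50:4525  51:10377  52:3806  53:3188  54:10488  55:17251
  56:12129  57:14012  58:17694  59:5218  60:13128  61:9850  62:8758  63:1172
  64:17115  65:1294  66:802  67:2100  68:13213  69:976  70:12544  71:6448
  72:9883  73:8889  74:12529  75:8014  76:14474  77:1647  78:3287  79:10881
  80:15560  81:2707  82:17790  83:2348  84:8779  85:6132  86:17840  87:15009
  88:17317  89:12391  90:964  91:17373  92:13697  93:14818  94:12224  95:4094
  96:12459  97:15322  98:6097  99:3613  100:1880  101:419  102:2747  103:13614
  104:2026  105:10210  106:6936  107:16155  108:12113  109:8530  110:3518  111:11798
  112:5654  113:10524  114:2764  115:8263  116:17088  117:7689  118:12642  119:17674
  120:7306  121:13289  122:194  123:8356  124:10955  125:682  126:14628  127:14179
  128:14564  129:10132  130:11503  131:690  132:17369  133:3386
Giant step factor: 7048^(-134) ≡ 9429 (mod 17881).
Scan 860·9429^i mod 17881 for i = 0, 1, …:
  i=0: 860   i=1: 8847   i=2: 3498   i=3: 10078
  i=4: 5828   i=5: 3899   i=6: 335   i=7: 11659
  i=8: 323   i=9: 5797     …   i=37: 12325
  i=38: 3806
Match at i=38, j=52: e = 38·134 + 52 = 5144.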